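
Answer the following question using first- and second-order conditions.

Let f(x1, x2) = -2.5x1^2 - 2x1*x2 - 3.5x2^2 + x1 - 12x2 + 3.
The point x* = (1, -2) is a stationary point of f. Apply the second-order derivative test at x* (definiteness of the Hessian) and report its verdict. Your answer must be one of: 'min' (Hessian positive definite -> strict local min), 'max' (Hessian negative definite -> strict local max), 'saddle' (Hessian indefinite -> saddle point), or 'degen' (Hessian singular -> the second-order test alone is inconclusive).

Compute the Hessian H = grad^2 f:
  H = [[-5, -2], [-2, -7]]
Verify stationarity: grad f(x*) = H x* + g = (0, 0).
Eigenvalues of H: -8.2361, -3.7639.
Both eigenvalues < 0, so H is negative definite -> x* is a strict local max.

max


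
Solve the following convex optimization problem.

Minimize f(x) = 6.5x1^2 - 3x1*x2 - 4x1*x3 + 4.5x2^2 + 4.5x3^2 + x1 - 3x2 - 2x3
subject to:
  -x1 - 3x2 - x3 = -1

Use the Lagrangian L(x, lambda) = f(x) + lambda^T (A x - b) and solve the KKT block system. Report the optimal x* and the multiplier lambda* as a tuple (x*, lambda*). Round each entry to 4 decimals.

Form the Lagrangian:
  L(x, lambda) = (1/2) x^T Q x + c^T x + lambda^T (A x - b)
Stationarity (grad_x L = 0): Q x + c + A^T lambda = 0.
Primal feasibility: A x = b.

This gives the KKT block system:
  [ Q   A^T ] [ x     ]   [-c ]
  [ A    0  ] [ lambda ] = [ b ]

Solving the linear system:
  x*      = (0.0256, 0.2564, 0.2051)
  lambda* = (-0.2564)
  f(x*)   = -0.7051

x* = (0.0256, 0.2564, 0.2051), lambda* = (-0.2564)


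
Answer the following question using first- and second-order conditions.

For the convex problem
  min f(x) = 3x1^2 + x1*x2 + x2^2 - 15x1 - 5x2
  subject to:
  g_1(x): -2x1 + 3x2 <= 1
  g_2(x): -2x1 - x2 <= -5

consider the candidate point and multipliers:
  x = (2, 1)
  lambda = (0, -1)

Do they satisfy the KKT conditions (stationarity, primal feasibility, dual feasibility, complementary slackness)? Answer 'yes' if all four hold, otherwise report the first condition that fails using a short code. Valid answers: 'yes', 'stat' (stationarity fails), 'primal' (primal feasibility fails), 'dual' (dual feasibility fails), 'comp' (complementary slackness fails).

Gradient of f: grad f(x) = Q x + c = (-2, -1)
Constraint values g_i(x) = a_i^T x - b_i:
  g_1((2, 1)) = -2
  g_2((2, 1)) = 0
Stationarity residual: grad f(x) + sum_i lambda_i a_i = (0, 0)
  -> stationarity OK
Primal feasibility (all g_i <= 0): OK
Dual feasibility (all lambda_i >= 0): FAILS
Complementary slackness (lambda_i * g_i(x) = 0 for all i): OK

Verdict: the first failing condition is dual_feasibility -> dual.

dual


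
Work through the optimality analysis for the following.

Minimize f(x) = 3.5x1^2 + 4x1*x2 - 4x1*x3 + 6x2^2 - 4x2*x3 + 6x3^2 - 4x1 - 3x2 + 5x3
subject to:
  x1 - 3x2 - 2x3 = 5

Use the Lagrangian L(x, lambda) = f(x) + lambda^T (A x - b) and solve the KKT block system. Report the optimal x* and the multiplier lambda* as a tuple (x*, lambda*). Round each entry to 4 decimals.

Form the Lagrangian:
  L(x, lambda) = (1/2) x^T Q x + c^T x + lambda^T (A x - b)
Stationarity (grad_x L = 0): Q x + c + A^T lambda = 0.
Primal feasibility: A x = b.

This gives the KKT block system:
  [ Q   A^T ] [ x     ]   [-c ]
  [ A    0  ] [ lambda ] = [ b ]

Solving the linear system:
  x*      = (0.941, -0.8541, -0.7484)
  lambda* = (-2.1639)
  f(x*)   = 2.9381

x* = (0.941, -0.8541, -0.7484), lambda* = (-2.1639)


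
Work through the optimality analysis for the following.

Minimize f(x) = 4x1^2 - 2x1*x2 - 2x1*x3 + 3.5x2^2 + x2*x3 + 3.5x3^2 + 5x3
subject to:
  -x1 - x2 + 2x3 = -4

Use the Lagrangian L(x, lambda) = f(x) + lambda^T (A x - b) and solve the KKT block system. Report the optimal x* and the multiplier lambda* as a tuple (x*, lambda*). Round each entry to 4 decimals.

Form the Lagrangian:
  L(x, lambda) = (1/2) x^T Q x + c^T x + lambda^T (A x - b)
Stationarity (grad_x L = 0): Q x + c + A^T lambda = 0.
Primal feasibility: A x = b.

This gives the KKT block system:
  [ Q   A^T ] [ x     ]   [-c ]
  [ A    0  ] [ lambda ] = [ b ]

Solving the linear system:
  x*      = (0.13, 0.6767, -1.5967)
  lambda* = (2.88)
  f(x*)   = 1.7683

x* = (0.13, 0.6767, -1.5967), lambda* = (2.88)


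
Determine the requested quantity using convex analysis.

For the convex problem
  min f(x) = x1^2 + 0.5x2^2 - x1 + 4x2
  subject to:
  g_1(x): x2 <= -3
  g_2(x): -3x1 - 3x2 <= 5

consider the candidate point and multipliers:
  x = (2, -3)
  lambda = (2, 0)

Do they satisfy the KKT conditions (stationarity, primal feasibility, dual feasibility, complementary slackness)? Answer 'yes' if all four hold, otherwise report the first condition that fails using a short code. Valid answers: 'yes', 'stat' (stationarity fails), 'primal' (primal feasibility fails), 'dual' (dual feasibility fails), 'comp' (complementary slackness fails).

Gradient of f: grad f(x) = Q x + c = (3, 1)
Constraint values g_i(x) = a_i^T x - b_i:
  g_1((2, -3)) = 0
  g_2((2, -3)) = -2
Stationarity residual: grad f(x) + sum_i lambda_i a_i = (3, 3)
  -> stationarity FAILS
Primal feasibility (all g_i <= 0): OK
Dual feasibility (all lambda_i >= 0): OK
Complementary slackness (lambda_i * g_i(x) = 0 for all i): OK

Verdict: the first failing condition is stationarity -> stat.

stat


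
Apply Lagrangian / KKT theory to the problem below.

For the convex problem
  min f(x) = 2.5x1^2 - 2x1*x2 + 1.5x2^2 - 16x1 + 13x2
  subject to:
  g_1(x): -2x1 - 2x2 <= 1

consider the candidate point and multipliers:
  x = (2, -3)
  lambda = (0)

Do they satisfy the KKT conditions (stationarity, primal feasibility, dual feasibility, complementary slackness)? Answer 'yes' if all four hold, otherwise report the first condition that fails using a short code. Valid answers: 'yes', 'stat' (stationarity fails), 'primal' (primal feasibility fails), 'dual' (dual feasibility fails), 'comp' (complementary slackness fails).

Gradient of f: grad f(x) = Q x + c = (0, 0)
Constraint values g_i(x) = a_i^T x - b_i:
  g_1((2, -3)) = 1
Stationarity residual: grad f(x) + sum_i lambda_i a_i = (0, 0)
  -> stationarity OK
Primal feasibility (all g_i <= 0): FAILS
Dual feasibility (all lambda_i >= 0): OK
Complementary slackness (lambda_i * g_i(x) = 0 for all i): OK

Verdict: the first failing condition is primal_feasibility -> primal.

primal


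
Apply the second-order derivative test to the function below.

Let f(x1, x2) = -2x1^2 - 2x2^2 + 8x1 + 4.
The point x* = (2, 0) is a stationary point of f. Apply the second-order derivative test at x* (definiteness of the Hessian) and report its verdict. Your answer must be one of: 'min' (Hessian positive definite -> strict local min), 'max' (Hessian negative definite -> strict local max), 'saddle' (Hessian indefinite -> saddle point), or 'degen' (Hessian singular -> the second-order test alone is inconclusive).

Compute the Hessian H = grad^2 f:
  H = [[-4, 0], [0, -4]]
Verify stationarity: grad f(x*) = H x* + g = (0, 0).
Eigenvalues of H: -4, -4.
Both eigenvalues < 0, so H is negative definite -> x* is a strict local max.

max


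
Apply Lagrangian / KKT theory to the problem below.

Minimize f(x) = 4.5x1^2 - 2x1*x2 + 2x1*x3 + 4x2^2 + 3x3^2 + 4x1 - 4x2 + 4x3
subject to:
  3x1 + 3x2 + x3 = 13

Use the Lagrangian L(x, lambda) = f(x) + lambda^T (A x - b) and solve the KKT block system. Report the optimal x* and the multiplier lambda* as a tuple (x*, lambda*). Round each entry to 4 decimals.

Form the Lagrangian:
  L(x, lambda) = (1/2) x^T Q x + c^T x + lambda^T (A x - b)
Stationarity (grad_x L = 0): Q x + c + A^T lambda = 0.
Primal feasibility: A x = b.

This gives the KKT block system:
  [ Q   A^T ] [ x     ]   [-c ]
  [ A    0  ] [ lambda ] = [ b ]

Solving the linear system:
  x*      = (1.8088, 2.6902, -0.4971)
  lambda* = (-4.6348)
  f(x*)   = 27.369

x* = (1.8088, 2.6902, -0.4971), lambda* = (-4.6348)


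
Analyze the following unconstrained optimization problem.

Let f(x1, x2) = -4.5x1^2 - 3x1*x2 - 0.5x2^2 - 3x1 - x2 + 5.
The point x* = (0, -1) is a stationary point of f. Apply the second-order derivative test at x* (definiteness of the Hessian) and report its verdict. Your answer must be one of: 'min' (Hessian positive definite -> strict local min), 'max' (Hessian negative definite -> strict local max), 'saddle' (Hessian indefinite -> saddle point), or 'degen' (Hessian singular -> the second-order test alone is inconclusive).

Compute the Hessian H = grad^2 f:
  H = [[-9, -3], [-3, -1]]
Verify stationarity: grad f(x*) = H x* + g = (0, 0).
Eigenvalues of H: -10, 0.
H has a zero eigenvalue (singular; negative semidefinite but not definite), so H is neither positive definite, negative definite, nor indefinite. The second-order test alone is inconclusive -> degen.
(Indeed, f is constant along the null direction of H through x*, so x* is not a strict local extremum.)

degen


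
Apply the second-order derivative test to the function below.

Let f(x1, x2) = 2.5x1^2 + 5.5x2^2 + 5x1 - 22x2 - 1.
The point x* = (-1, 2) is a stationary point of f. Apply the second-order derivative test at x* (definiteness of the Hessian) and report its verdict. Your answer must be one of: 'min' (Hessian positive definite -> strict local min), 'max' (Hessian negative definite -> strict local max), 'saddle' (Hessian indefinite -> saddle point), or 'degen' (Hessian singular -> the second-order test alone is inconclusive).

Compute the Hessian H = grad^2 f:
  H = [[5, 0], [0, 11]]
Verify stationarity: grad f(x*) = H x* + g = (0, 0).
Eigenvalues of H: 5, 11.
Both eigenvalues > 0, so H is positive definite -> x* is a strict local min.

min


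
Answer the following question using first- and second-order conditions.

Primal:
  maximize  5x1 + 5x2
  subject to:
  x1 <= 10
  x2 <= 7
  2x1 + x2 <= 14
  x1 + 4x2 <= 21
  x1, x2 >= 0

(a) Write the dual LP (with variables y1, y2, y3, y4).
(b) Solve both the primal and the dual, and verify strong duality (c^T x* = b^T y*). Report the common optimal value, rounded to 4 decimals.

The standard primal-dual pair for 'max c^T x s.t. A x <= b, x >= 0' is:
  Dual:  min b^T y  s.t.  A^T y >= c,  y >= 0.

So the dual LP is:
  minimize  10y1 + 7y2 + 14y3 + 21y4
  subject to:
    y1 + 2y3 + y4 >= 5
    y2 + y3 + 4y4 >= 5
    y1, y2, y3, y4 >= 0

Solving the primal: x* = (5, 4).
  primal value c^T x* = 45.
Solving the dual: y* = (0, 0, 2.1429, 0.7143).
  dual value b^T y* = 45.
Strong duality: c^T x* = b^T y*. Confirmed.

45


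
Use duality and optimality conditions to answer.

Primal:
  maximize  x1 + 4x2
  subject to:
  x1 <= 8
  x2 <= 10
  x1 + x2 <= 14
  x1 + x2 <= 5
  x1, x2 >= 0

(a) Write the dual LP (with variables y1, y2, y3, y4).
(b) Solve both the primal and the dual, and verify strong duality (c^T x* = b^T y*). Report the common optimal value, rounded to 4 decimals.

The standard primal-dual pair for 'max c^T x s.t. A x <= b, x >= 0' is:
  Dual:  min b^T y  s.t.  A^T y >= c,  y >= 0.

So the dual LP is:
  minimize  8y1 + 10y2 + 14y3 + 5y4
  subject to:
    y1 + y3 + y4 >= 1
    y2 + y3 + y4 >= 4
    y1, y2, y3, y4 >= 0

Solving the primal: x* = (0, 5).
  primal value c^T x* = 20.
Solving the dual: y* = (0, 0, 0, 4).
  dual value b^T y* = 20.
Strong duality: c^T x* = b^T y*. Confirmed.

20


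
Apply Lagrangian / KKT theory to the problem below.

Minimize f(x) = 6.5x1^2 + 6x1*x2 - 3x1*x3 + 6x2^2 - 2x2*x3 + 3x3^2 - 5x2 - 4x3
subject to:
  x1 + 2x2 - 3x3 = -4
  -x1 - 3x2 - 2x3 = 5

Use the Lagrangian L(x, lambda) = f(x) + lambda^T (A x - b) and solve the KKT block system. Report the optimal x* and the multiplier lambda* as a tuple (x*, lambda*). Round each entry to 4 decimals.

Form the Lagrangian:
  L(x, lambda) = (1/2) x^T Q x + c^T x + lambda^T (A x - b)
Stationarity (grad_x L = 0): Q x + c + A^T lambda = 0.
Primal feasibility: A x = b.

This gives the KKT block system:
  [ Q   A^T ] [ x     ]   [-c ]
  [ A    0  ] [ lambda ] = [ b ]

Solving the linear system:
  x*      = (0.0847, -1.8018, 0.1604)
  lambda* = (4.1387, -6.0523)
  f(x*)   = 27.5919

x* = (0.0847, -1.8018, 0.1604), lambda* = (4.1387, -6.0523)


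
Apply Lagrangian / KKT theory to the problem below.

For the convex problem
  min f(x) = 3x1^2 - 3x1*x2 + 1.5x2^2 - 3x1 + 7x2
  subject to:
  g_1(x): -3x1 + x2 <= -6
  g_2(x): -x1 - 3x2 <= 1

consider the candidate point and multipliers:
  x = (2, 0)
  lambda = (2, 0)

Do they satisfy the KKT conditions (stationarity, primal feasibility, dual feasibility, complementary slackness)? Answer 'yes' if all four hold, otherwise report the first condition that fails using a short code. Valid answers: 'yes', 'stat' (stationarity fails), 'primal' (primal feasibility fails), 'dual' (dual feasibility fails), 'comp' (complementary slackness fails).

Gradient of f: grad f(x) = Q x + c = (9, 1)
Constraint values g_i(x) = a_i^T x - b_i:
  g_1((2, 0)) = 0
  g_2((2, 0)) = -3
Stationarity residual: grad f(x) + sum_i lambda_i a_i = (3, 3)
  -> stationarity FAILS
Primal feasibility (all g_i <= 0): OK
Dual feasibility (all lambda_i >= 0): OK
Complementary slackness (lambda_i * g_i(x) = 0 for all i): OK

Verdict: the first failing condition is stationarity -> stat.

stat


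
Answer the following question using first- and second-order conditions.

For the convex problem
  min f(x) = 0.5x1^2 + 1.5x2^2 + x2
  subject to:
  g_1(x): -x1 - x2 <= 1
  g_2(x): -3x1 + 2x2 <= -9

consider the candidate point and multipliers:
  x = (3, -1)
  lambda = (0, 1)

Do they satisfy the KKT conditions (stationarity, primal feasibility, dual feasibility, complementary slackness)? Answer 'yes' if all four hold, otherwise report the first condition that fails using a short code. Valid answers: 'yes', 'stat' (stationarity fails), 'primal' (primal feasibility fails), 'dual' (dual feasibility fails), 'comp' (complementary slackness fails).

Gradient of f: grad f(x) = Q x + c = (3, -2)
Constraint values g_i(x) = a_i^T x - b_i:
  g_1((3, -1)) = -3
  g_2((3, -1)) = -2
Stationarity residual: grad f(x) + sum_i lambda_i a_i = (0, 0)
  -> stationarity OK
Primal feasibility (all g_i <= 0): OK
Dual feasibility (all lambda_i >= 0): OK
Complementary slackness (lambda_i * g_i(x) = 0 for all i): FAILS

Verdict: the first failing condition is complementary_slackness -> comp.

comp


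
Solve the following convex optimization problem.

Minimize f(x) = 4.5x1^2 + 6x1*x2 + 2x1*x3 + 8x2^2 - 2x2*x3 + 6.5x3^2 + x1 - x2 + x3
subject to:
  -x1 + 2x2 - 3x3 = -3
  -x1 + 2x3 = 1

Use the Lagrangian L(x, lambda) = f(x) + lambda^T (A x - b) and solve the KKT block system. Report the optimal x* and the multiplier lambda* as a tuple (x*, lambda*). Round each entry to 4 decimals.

Form the Lagrangian:
  L(x, lambda) = (1/2) x^T Q x + c^T x + lambda^T (A x - b)
Stationarity (grad_x L = 0): Q x + c + A^T lambda = 0.
Primal feasibility: A x = b.

This gives the KKT block system:
  [ Q   A^T ] [ x     ]   [-c ]
  [ A    0  ] [ lambda ] = [ b ]

Solving the linear system:
  x*      = (0.2995, -0.3756, 0.6498)
  lambda* = (3.256, -0.5145)
  f(x*)   = 5.8037

x* = (0.2995, -0.3756, 0.6498), lambda* = (3.256, -0.5145)


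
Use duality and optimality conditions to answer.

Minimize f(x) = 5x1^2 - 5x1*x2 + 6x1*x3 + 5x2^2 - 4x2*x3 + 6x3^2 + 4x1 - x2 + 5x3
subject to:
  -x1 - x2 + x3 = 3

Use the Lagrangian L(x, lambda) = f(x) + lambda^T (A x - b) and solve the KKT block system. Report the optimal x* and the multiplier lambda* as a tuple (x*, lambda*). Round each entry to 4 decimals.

Form the Lagrangian:
  L(x, lambda) = (1/2) x^T Q x + c^T x + lambda^T (A x - b)
Stationarity (grad_x L = 0): Q x + c + A^T lambda = 0.
Primal feasibility: A x = b.

This gives the KKT block system:
  [ Q   A^T ] [ x     ]   [-c ]
  [ A    0  ] [ lambda ] = [ b ]

Solving the linear system:
  x*      = (-1.5949, -0.9747, 0.4304)
  lambda* = (-4.4937)
  f(x*)   = 5.1139

x* = (-1.5949, -0.9747, 0.4304), lambda* = (-4.4937)


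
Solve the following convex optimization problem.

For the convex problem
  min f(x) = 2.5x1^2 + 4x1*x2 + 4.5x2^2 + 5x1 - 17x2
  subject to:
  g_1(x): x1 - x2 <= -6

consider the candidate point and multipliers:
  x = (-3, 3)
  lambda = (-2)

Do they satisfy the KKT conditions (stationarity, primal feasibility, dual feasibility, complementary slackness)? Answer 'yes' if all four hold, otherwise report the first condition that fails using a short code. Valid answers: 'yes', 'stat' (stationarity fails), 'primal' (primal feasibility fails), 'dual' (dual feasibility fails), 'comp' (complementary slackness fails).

Gradient of f: grad f(x) = Q x + c = (2, -2)
Constraint values g_i(x) = a_i^T x - b_i:
  g_1((-3, 3)) = 0
Stationarity residual: grad f(x) + sum_i lambda_i a_i = (0, 0)
  -> stationarity OK
Primal feasibility (all g_i <= 0): OK
Dual feasibility (all lambda_i >= 0): FAILS
Complementary slackness (lambda_i * g_i(x) = 0 for all i): OK

Verdict: the first failing condition is dual_feasibility -> dual.

dual


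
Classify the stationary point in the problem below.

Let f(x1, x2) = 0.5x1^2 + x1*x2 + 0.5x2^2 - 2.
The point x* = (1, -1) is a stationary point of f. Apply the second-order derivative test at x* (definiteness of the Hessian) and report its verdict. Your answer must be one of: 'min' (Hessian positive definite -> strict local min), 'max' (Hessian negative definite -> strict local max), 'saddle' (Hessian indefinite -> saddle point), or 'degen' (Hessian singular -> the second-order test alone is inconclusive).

Compute the Hessian H = grad^2 f:
  H = [[1, 1], [1, 1]]
Verify stationarity: grad f(x*) = H x* + g = (0, 0).
Eigenvalues of H: 0, 2.
H has a zero eigenvalue (singular; positive semidefinite but not definite), so H is neither positive definite, negative definite, nor indefinite. The second-order test alone is inconclusive -> degen.
(Indeed, f is constant along the null direction of H through x*, so x* is not a strict local extremum.)

degen


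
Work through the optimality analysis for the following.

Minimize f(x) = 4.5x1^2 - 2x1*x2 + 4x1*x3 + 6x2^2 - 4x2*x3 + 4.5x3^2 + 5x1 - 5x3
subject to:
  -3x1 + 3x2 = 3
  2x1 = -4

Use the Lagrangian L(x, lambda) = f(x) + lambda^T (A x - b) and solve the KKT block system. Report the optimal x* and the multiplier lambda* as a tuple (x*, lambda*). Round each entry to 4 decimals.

Form the Lagrangian:
  L(x, lambda) = (1/2) x^T Q x + c^T x + lambda^T (A x - b)
Stationarity (grad_x L = 0): Q x + c + A^T lambda = 0.
Primal feasibility: A x = b.

This gives the KKT block system:
  [ Q   A^T ] [ x     ]   [-c ]
  [ A    0  ] [ lambda ] = [ b ]

Solving the linear system:
  x*      = (-2, -1, 1)
  lambda* = (4, 9.5)
  f(x*)   = 5.5

x* = (-2, -1, 1), lambda* = (4, 9.5)


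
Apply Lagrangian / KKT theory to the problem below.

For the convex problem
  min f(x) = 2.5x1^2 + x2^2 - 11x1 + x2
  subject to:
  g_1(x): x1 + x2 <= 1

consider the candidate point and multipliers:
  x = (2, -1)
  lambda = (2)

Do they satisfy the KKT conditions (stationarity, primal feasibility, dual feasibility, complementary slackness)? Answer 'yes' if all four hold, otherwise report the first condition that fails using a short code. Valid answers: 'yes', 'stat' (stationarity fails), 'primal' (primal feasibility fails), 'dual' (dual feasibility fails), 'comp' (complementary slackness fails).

Gradient of f: grad f(x) = Q x + c = (-1, -1)
Constraint values g_i(x) = a_i^T x - b_i:
  g_1((2, -1)) = 0
Stationarity residual: grad f(x) + sum_i lambda_i a_i = (1, 1)
  -> stationarity FAILS
Primal feasibility (all g_i <= 0): OK
Dual feasibility (all lambda_i >= 0): OK
Complementary slackness (lambda_i * g_i(x) = 0 for all i): OK

Verdict: the first failing condition is stationarity -> stat.

stat


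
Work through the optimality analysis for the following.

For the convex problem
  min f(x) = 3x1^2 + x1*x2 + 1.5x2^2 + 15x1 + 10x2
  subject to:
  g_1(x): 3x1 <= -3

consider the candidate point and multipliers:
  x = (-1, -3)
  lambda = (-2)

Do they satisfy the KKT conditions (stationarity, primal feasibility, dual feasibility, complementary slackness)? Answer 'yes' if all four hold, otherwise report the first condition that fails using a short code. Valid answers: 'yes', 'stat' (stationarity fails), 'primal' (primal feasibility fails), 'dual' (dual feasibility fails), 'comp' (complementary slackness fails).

Gradient of f: grad f(x) = Q x + c = (6, 0)
Constraint values g_i(x) = a_i^T x - b_i:
  g_1((-1, -3)) = 0
Stationarity residual: grad f(x) + sum_i lambda_i a_i = (0, 0)
  -> stationarity OK
Primal feasibility (all g_i <= 0): OK
Dual feasibility (all lambda_i >= 0): FAILS
Complementary slackness (lambda_i * g_i(x) = 0 for all i): OK

Verdict: the first failing condition is dual_feasibility -> dual.

dual


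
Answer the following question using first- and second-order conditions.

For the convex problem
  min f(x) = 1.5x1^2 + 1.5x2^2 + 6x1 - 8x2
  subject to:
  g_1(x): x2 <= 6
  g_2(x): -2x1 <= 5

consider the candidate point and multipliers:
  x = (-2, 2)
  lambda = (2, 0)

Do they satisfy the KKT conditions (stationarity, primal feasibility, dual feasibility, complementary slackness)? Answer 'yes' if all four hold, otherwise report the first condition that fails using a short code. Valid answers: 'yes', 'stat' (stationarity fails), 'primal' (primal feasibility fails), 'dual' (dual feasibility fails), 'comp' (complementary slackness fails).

Gradient of f: grad f(x) = Q x + c = (0, -2)
Constraint values g_i(x) = a_i^T x - b_i:
  g_1((-2, 2)) = -4
  g_2((-2, 2)) = -1
Stationarity residual: grad f(x) + sum_i lambda_i a_i = (0, 0)
  -> stationarity OK
Primal feasibility (all g_i <= 0): OK
Dual feasibility (all lambda_i >= 0): OK
Complementary slackness (lambda_i * g_i(x) = 0 for all i): FAILS

Verdict: the first failing condition is complementary_slackness -> comp.

comp


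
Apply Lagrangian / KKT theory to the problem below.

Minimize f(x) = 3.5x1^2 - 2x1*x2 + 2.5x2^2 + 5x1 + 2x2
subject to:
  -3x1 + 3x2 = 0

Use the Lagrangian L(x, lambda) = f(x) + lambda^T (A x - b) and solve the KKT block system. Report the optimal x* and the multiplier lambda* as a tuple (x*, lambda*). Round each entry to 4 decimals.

Form the Lagrangian:
  L(x, lambda) = (1/2) x^T Q x + c^T x + lambda^T (A x - b)
Stationarity (grad_x L = 0): Q x + c + A^T lambda = 0.
Primal feasibility: A x = b.

This gives the KKT block system:
  [ Q   A^T ] [ x     ]   [-c ]
  [ A    0  ] [ lambda ] = [ b ]

Solving the linear system:
  x*      = (-0.875, -0.875)
  lambda* = (0.2083)
  f(x*)   = -3.0625

x* = (-0.875, -0.875), lambda* = (0.2083)


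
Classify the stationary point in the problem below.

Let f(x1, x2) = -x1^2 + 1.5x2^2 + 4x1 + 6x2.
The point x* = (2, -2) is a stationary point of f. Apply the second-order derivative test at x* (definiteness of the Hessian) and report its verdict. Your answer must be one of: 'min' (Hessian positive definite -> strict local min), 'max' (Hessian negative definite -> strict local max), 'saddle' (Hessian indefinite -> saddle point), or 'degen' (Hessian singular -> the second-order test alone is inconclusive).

Compute the Hessian H = grad^2 f:
  H = [[-2, 0], [0, 3]]
Verify stationarity: grad f(x*) = H x* + g = (0, 0).
Eigenvalues of H: -2, 3.
Eigenvalues have mixed signs, so H is indefinite -> x* is a saddle point.

saddle


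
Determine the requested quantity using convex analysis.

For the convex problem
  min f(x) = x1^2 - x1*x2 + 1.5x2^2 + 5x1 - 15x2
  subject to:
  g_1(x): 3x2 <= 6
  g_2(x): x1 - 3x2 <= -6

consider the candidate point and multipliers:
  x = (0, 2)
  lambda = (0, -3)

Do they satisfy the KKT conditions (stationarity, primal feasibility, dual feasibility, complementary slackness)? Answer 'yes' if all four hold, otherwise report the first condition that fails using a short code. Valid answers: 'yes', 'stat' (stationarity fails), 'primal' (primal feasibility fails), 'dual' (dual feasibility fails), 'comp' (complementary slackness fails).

Gradient of f: grad f(x) = Q x + c = (3, -9)
Constraint values g_i(x) = a_i^T x - b_i:
  g_1((0, 2)) = 0
  g_2((0, 2)) = 0
Stationarity residual: grad f(x) + sum_i lambda_i a_i = (0, 0)
  -> stationarity OK
Primal feasibility (all g_i <= 0): OK
Dual feasibility (all lambda_i >= 0): FAILS
Complementary slackness (lambda_i * g_i(x) = 0 for all i): OK

Verdict: the first failing condition is dual_feasibility -> dual.

dual


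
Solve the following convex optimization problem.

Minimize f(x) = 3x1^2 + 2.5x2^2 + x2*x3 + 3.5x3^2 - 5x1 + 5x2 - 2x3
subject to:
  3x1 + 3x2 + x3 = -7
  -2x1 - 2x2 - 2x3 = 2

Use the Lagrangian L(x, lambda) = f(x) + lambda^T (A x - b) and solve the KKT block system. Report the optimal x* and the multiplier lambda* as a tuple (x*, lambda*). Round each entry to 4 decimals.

Form the Lagrangian:
  L(x, lambda) = (1/2) x^T Q x + c^T x + lambda^T (A x - b)
Stationarity (grad_x L = 0): Q x + c + A^T lambda = 0.
Primal feasibility: A x = b.

This gives the KKT block system:
  [ Q   A^T ] [ x     ]   [-c ]
  [ A    0  ] [ lambda ] = [ b ]

Solving the linear system:
  x*      = (-0.2727, -2.7273, 2)
  lambda* = (7.9545, 8.6136)
  f(x*)   = 11.0909

x* = (-0.2727, -2.7273, 2), lambda* = (7.9545, 8.6136)


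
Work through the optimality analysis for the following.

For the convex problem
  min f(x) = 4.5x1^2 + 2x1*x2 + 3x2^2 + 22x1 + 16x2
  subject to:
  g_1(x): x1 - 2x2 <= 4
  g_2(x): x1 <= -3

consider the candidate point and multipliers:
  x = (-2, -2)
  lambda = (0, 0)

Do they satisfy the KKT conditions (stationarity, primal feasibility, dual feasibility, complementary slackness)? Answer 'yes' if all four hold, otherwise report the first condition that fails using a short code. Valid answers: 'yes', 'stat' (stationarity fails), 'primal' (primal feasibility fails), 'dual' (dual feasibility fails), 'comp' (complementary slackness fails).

Gradient of f: grad f(x) = Q x + c = (0, 0)
Constraint values g_i(x) = a_i^T x - b_i:
  g_1((-2, -2)) = -2
  g_2((-2, -2)) = 1
Stationarity residual: grad f(x) + sum_i lambda_i a_i = (0, 0)
  -> stationarity OK
Primal feasibility (all g_i <= 0): FAILS
Dual feasibility (all lambda_i >= 0): OK
Complementary slackness (lambda_i * g_i(x) = 0 for all i): OK

Verdict: the first failing condition is primal_feasibility -> primal.

primal


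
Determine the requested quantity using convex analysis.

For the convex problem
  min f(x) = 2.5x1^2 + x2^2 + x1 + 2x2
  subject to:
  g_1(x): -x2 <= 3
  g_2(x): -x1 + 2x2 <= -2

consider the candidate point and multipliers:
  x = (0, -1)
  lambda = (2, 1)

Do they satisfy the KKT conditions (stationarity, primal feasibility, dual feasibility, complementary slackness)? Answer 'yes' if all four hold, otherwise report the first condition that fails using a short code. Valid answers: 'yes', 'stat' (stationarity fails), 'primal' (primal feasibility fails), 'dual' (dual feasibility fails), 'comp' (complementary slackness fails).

Gradient of f: grad f(x) = Q x + c = (1, 0)
Constraint values g_i(x) = a_i^T x - b_i:
  g_1((0, -1)) = -2
  g_2((0, -1)) = 0
Stationarity residual: grad f(x) + sum_i lambda_i a_i = (0, 0)
  -> stationarity OK
Primal feasibility (all g_i <= 0): OK
Dual feasibility (all lambda_i >= 0): OK
Complementary slackness (lambda_i * g_i(x) = 0 for all i): FAILS

Verdict: the first failing condition is complementary_slackness -> comp.

comp


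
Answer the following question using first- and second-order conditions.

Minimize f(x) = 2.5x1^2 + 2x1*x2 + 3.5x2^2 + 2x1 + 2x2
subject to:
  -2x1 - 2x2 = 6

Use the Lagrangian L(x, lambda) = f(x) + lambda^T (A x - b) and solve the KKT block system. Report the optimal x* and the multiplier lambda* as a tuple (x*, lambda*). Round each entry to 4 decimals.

Form the Lagrangian:
  L(x, lambda) = (1/2) x^T Q x + c^T x + lambda^T (A x - b)
Stationarity (grad_x L = 0): Q x + c + A^T lambda = 0.
Primal feasibility: A x = b.

This gives the KKT block system:
  [ Q   A^T ] [ x     ]   [-c ]
  [ A    0  ] [ lambda ] = [ b ]

Solving the linear system:
  x*      = (-1.875, -1.125)
  lambda* = (-4.8125)
  f(x*)   = 11.4375

x* = (-1.875, -1.125), lambda* = (-4.8125)


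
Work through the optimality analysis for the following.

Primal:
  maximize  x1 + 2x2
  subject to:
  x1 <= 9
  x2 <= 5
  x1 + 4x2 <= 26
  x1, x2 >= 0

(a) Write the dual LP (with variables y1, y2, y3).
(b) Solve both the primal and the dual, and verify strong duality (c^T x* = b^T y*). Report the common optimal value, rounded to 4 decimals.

The standard primal-dual pair for 'max c^T x s.t. A x <= b, x >= 0' is:
  Dual:  min b^T y  s.t.  A^T y >= c,  y >= 0.

So the dual LP is:
  minimize  9y1 + 5y2 + 26y3
  subject to:
    y1 + y3 >= 1
    y2 + 4y3 >= 2
    y1, y2, y3 >= 0

Solving the primal: x* = (9, 4.25).
  primal value c^T x* = 17.5.
Solving the dual: y* = (0.5, 0, 0.5).
  dual value b^T y* = 17.5.
Strong duality: c^T x* = b^T y*. Confirmed.

17.5


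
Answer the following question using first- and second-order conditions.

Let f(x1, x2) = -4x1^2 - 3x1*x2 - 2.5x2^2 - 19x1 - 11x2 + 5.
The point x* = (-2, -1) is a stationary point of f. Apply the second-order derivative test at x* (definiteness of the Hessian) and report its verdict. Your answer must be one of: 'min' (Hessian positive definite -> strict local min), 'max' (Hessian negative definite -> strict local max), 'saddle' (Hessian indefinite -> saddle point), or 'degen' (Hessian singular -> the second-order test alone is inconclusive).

Compute the Hessian H = grad^2 f:
  H = [[-8, -3], [-3, -5]]
Verify stationarity: grad f(x*) = H x* + g = (0, 0).
Eigenvalues of H: -9.8541, -3.1459.
Both eigenvalues < 0, so H is negative definite -> x* is a strict local max.

max


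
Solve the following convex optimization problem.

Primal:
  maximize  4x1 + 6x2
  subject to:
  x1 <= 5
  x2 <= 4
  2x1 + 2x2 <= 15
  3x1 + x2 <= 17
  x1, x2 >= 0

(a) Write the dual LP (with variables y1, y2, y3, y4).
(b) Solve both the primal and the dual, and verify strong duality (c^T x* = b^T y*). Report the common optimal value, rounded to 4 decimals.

The standard primal-dual pair for 'max c^T x s.t. A x <= b, x >= 0' is:
  Dual:  min b^T y  s.t.  A^T y >= c,  y >= 0.

So the dual LP is:
  minimize  5y1 + 4y2 + 15y3 + 17y4
  subject to:
    y1 + 2y3 + 3y4 >= 4
    y2 + 2y3 + y4 >= 6
    y1, y2, y3, y4 >= 0

Solving the primal: x* = (3.5, 4).
  primal value c^T x* = 38.
Solving the dual: y* = (0, 2, 2, 0).
  dual value b^T y* = 38.
Strong duality: c^T x* = b^T y*. Confirmed.

38


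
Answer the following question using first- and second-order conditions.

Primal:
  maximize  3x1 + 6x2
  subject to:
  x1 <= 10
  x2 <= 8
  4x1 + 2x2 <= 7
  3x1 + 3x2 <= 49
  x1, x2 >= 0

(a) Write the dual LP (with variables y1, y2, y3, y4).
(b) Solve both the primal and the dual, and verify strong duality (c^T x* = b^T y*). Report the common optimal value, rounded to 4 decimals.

The standard primal-dual pair for 'max c^T x s.t. A x <= b, x >= 0' is:
  Dual:  min b^T y  s.t.  A^T y >= c,  y >= 0.

So the dual LP is:
  minimize  10y1 + 8y2 + 7y3 + 49y4
  subject to:
    y1 + 4y3 + 3y4 >= 3
    y2 + 2y3 + 3y4 >= 6
    y1, y2, y3, y4 >= 0

Solving the primal: x* = (0, 3.5).
  primal value c^T x* = 21.
Solving the dual: y* = (0, 0, 3, 0).
  dual value b^T y* = 21.
Strong duality: c^T x* = b^T y*. Confirmed.

21


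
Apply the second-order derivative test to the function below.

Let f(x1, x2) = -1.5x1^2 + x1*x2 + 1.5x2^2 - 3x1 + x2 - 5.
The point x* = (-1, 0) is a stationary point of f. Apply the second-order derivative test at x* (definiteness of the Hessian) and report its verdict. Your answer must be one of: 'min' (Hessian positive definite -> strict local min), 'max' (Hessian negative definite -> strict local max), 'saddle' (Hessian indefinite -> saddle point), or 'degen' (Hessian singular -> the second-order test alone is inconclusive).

Compute the Hessian H = grad^2 f:
  H = [[-3, 1], [1, 3]]
Verify stationarity: grad f(x*) = H x* + g = (0, 0).
Eigenvalues of H: -3.1623, 3.1623.
Eigenvalues have mixed signs, so H is indefinite -> x* is a saddle point.

saddle


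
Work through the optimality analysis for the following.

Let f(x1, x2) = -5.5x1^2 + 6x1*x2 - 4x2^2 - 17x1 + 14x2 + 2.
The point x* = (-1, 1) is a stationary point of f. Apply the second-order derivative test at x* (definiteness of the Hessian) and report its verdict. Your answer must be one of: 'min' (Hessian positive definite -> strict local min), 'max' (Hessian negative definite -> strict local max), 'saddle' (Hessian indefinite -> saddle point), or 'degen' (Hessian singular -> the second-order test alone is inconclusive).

Compute the Hessian H = grad^2 f:
  H = [[-11, 6], [6, -8]]
Verify stationarity: grad f(x*) = H x* + g = (0, 0).
Eigenvalues of H: -15.6847, -3.3153.
Both eigenvalues < 0, so H is negative definite -> x* is a strict local max.

max


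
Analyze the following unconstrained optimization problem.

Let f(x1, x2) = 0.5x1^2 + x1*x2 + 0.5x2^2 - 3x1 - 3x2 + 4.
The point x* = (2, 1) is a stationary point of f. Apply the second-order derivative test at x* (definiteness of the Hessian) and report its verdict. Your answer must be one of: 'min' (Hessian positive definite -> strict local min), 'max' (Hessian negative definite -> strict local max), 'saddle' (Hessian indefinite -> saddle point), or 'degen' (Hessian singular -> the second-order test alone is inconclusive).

Compute the Hessian H = grad^2 f:
  H = [[1, 1], [1, 1]]
Verify stationarity: grad f(x*) = H x* + g = (0, 0).
Eigenvalues of H: 0, 2.
H has a zero eigenvalue (singular; positive semidefinite but not definite), so H is neither positive definite, negative definite, nor indefinite. The second-order test alone is inconclusive -> degen.
(Indeed, f is constant along the null direction of H through x*, so x* is not a strict local extremum.)

degen


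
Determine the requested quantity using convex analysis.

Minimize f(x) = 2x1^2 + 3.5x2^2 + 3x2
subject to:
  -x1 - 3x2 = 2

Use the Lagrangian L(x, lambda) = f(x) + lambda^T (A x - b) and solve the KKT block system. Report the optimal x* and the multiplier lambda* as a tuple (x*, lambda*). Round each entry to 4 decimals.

Form the Lagrangian:
  L(x, lambda) = (1/2) x^T Q x + c^T x + lambda^T (A x - b)
Stationarity (grad_x L = 0): Q x + c + A^T lambda = 0.
Primal feasibility: A x = b.

This gives the KKT block system:
  [ Q   A^T ] [ x     ]   [-c ]
  [ A    0  ] [ lambda ] = [ b ]

Solving the linear system:
  x*      = (-0.1163, -0.6279)
  lambda* = (-0.4651)
  f(x*)   = -0.4767

x* = (-0.1163, -0.6279), lambda* = (-0.4651)


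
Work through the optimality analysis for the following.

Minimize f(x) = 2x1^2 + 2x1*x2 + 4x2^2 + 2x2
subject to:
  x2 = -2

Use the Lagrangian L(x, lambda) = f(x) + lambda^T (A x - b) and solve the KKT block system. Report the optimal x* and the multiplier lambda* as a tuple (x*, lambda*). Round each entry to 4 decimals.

Form the Lagrangian:
  L(x, lambda) = (1/2) x^T Q x + c^T x + lambda^T (A x - b)
Stationarity (grad_x L = 0): Q x + c + A^T lambda = 0.
Primal feasibility: A x = b.

This gives the KKT block system:
  [ Q   A^T ] [ x     ]   [-c ]
  [ A    0  ] [ lambda ] = [ b ]

Solving the linear system:
  x*      = (1, -2)
  lambda* = (12)
  f(x*)   = 10

x* = (1, -2), lambda* = (12)


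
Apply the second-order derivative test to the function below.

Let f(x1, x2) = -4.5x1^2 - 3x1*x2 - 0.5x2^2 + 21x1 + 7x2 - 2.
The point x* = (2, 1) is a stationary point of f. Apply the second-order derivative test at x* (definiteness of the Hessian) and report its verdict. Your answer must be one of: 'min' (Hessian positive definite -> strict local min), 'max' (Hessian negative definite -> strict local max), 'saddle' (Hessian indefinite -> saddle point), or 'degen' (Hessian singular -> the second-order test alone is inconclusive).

Compute the Hessian H = grad^2 f:
  H = [[-9, -3], [-3, -1]]
Verify stationarity: grad f(x*) = H x* + g = (0, 0).
Eigenvalues of H: -10, 0.
H has a zero eigenvalue (singular; negative semidefinite but not definite), so H is neither positive definite, negative definite, nor indefinite. The second-order test alone is inconclusive -> degen.
(Indeed, f is constant along the null direction of H through x*, so x* is not a strict local extremum.)

degen


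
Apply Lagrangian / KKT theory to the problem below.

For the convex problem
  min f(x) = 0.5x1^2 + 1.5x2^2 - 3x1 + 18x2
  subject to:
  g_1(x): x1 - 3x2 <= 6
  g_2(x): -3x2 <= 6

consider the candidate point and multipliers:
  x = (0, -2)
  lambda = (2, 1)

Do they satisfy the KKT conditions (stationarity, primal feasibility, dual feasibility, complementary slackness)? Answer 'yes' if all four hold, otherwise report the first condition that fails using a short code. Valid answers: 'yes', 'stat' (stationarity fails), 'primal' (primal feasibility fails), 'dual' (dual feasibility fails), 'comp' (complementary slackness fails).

Gradient of f: grad f(x) = Q x + c = (-3, 12)
Constraint values g_i(x) = a_i^T x - b_i:
  g_1((0, -2)) = 0
  g_2((0, -2)) = 0
Stationarity residual: grad f(x) + sum_i lambda_i a_i = (-1, 3)
  -> stationarity FAILS
Primal feasibility (all g_i <= 0): OK
Dual feasibility (all lambda_i >= 0): OK
Complementary slackness (lambda_i * g_i(x) = 0 for all i): OK

Verdict: the first failing condition is stationarity -> stat.

stat


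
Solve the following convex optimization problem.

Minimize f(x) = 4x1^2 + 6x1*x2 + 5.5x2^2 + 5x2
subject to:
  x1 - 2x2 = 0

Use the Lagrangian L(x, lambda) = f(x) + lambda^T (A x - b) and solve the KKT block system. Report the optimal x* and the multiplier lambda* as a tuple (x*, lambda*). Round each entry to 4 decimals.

Form the Lagrangian:
  L(x, lambda) = (1/2) x^T Q x + c^T x + lambda^T (A x - b)
Stationarity (grad_x L = 0): Q x + c + A^T lambda = 0.
Primal feasibility: A x = b.

This gives the KKT block system:
  [ Q   A^T ] [ x     ]   [-c ]
  [ A    0  ] [ lambda ] = [ b ]

Solving the linear system:
  x*      = (-0.1493, -0.0746)
  lambda* = (1.6418)
  f(x*)   = -0.1866

x* = (-0.1493, -0.0746), lambda* = (1.6418)


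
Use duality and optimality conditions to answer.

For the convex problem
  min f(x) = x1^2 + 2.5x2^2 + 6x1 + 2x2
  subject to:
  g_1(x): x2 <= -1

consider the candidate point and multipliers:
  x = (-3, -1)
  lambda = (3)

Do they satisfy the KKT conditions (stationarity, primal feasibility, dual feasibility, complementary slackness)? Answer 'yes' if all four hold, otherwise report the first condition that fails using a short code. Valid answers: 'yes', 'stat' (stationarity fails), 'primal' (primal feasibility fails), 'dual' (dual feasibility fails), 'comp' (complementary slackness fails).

Gradient of f: grad f(x) = Q x + c = (0, -3)
Constraint values g_i(x) = a_i^T x - b_i:
  g_1((-3, -1)) = 0
Stationarity residual: grad f(x) + sum_i lambda_i a_i = (0, 0)
  -> stationarity OK
Primal feasibility (all g_i <= 0): OK
Dual feasibility (all lambda_i >= 0): OK
Complementary slackness (lambda_i * g_i(x) = 0 for all i): OK

Verdict: yes, KKT holds.

yes


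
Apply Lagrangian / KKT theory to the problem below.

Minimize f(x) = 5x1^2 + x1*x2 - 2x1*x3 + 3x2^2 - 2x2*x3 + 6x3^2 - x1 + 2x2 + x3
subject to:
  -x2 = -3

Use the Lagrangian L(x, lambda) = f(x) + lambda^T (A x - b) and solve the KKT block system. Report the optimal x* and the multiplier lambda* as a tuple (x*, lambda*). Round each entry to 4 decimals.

Form the Lagrangian:
  L(x, lambda) = (1/2) x^T Q x + c^T x + lambda^T (A x - b)
Stationarity (grad_x L = 0): Q x + c + A^T lambda = 0.
Primal feasibility: A x = b.

This gives the KKT block system:
  [ Q   A^T ] [ x     ]   [-c ]
  [ A    0  ] [ lambda ] = [ b ]

Solving the linear system:
  x*      = (-0.1207, 3, 0.3966)
  lambda* = (19.0862)
  f(x*)   = 31.8879

x* = (-0.1207, 3, 0.3966), lambda* = (19.0862)


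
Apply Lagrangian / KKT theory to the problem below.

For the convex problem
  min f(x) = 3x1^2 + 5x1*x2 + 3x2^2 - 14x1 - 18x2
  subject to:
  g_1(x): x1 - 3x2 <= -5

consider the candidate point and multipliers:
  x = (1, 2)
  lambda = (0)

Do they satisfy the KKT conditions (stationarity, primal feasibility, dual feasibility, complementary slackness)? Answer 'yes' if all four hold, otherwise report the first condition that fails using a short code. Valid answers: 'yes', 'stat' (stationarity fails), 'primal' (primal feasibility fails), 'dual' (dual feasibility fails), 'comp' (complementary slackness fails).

Gradient of f: grad f(x) = Q x + c = (2, -1)
Constraint values g_i(x) = a_i^T x - b_i:
  g_1((1, 2)) = 0
Stationarity residual: grad f(x) + sum_i lambda_i a_i = (2, -1)
  -> stationarity FAILS
Primal feasibility (all g_i <= 0): OK
Dual feasibility (all lambda_i >= 0): OK
Complementary slackness (lambda_i * g_i(x) = 0 for all i): OK

Verdict: the first failing condition is stationarity -> stat.

stat
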